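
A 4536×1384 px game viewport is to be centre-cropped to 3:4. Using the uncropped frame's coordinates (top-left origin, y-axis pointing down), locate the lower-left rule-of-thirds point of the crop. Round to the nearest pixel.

x = 2095 px, y = 923 px

4536/1384 > 3/4, so the 3:4 crop keeps the full height 1384 and trims width to 1384 × 3/4 = 1038.00 px.
Left offset = (4536 − 1038.00)/2 = 1749.00 px; top offset = 0.
Lower-left is one-third across and two-thirds down within the crop:
x = 1749.00 + 1 × 1038.00/3 ≈ 2095; y = 0.00 + 2 × 1384.00/3 ≈ 923.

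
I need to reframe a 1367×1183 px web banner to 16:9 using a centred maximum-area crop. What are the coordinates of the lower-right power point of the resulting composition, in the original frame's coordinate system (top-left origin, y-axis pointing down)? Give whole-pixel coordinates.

1367/1183 < 16/9, so the 16:9 crop keeps the full width 1367 and trims height to 1367 × 9/16 = 768.94 px.
Top offset = (1183 − 768.94)/2 = 207.03 px; left offset = 0.
Lower-right is two-thirds across and two-thirds down within the crop:
x = 0.00 + 2 × 1367.00/3 ≈ 911; y = 207.03 + 2 × 768.94/3 ≈ 720.

(911, 720)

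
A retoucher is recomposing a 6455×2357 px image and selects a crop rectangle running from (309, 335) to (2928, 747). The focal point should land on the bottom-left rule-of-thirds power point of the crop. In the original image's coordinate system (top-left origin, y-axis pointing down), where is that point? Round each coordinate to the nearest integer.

Crop width = 2928 − 309 = 2619 px; one third is 873.00 px.
Crop height = 747 − 335 = 412 px; one third is 137.33 px.
The bottom-left point is one-third across and two-thirds down within the crop:
x = 309 + 1 × 873.00 ≈ 1182; y = 335 + 2 × 137.33 ≈ 610.

x = 1182 px, y = 610 px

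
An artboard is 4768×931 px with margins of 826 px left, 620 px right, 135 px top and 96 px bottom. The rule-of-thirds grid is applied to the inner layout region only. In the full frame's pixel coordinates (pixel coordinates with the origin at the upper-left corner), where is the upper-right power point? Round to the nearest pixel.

x = 3041 px, y = 368 px

Content width = 4768 − 826 − 620 = 3322 px; content height = 931 − 135 − 96 = 700 px.
Upper-right is two-thirds across and one-third down within the inner layout region.
x = 826 + 2 × 3322/3 = 826 + 2214.67 ≈ 3041
y = 135 + 1 × 700/3 = 135 + 233.33 ≈ 368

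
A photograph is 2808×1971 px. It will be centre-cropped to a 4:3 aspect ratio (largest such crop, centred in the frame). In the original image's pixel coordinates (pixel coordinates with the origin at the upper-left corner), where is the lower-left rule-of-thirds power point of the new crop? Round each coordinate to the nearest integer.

2808/1971 > 4/3, so the 4:3 crop keeps the full height 1971 and trims width to 1971 × 4/3 = 2628.00 px.
Left offset = (2808 − 2628.00)/2 = 90.00 px; top offset = 0.
Lower-left is one-third across and two-thirds down within the crop:
x = 90.00 + 1 × 2628.00/3 ≈ 966; y = 0.00 + 2 × 1971.00/3 ≈ 1314.

x = 966 px, y = 1314 px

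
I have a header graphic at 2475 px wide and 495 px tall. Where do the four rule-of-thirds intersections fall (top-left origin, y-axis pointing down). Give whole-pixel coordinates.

(825, 165), (1650, 165), (825, 330), (1650, 330)

One third of 2475 is 825; one third of 495 is 165.
Vertical third lines at x = 825 and x = 1650; horizontal third lines at y = 165 and y = 330.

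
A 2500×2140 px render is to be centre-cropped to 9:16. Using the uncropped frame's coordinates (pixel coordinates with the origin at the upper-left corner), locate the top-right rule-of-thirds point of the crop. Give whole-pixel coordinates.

(1451, 713)

2500/2140 > 9/16, so the 9:16 crop keeps the full height 2140 and trims width to 2140 × 9/16 = 1203.75 px.
Left offset = (2500 − 1203.75)/2 = 648.12 px; top offset = 0.
Top-right is two-thirds across and one-third down within the crop:
x = 648.12 + 2 × 1203.75/3 ≈ 1451; y = 0.00 + 1 × 2140.00/3 ≈ 713.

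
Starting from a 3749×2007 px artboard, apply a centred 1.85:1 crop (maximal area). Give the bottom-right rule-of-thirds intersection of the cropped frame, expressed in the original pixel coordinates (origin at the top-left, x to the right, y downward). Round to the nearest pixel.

(2493, 1338)

3749/2007 > 1.85/1, so the 1.85:1 crop keeps the full height 2007 and trims width to 2007 × 1.85/1 = 3712.95 px.
Left offset = (3749 − 3712.95)/2 = 18.02 px; top offset = 0.
Bottom-right is two-thirds across and two-thirds down within the crop:
x = 18.02 + 2 × 3712.95/3 ≈ 2493; y = 0.00 + 2 × 2007.00/3 ≈ 1338.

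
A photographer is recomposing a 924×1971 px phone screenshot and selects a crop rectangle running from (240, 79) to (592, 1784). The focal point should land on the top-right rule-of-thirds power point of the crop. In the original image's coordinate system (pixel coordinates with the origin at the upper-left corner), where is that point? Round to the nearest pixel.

Crop width = 592 − 240 = 352 px; one third is 117.33 px.
Crop height = 1784 − 79 = 1705 px; one third is 568.33 px.
The top-right point is two-thirds across and one-third down within the crop:
x = 240 + 2 × 117.33 ≈ 475; y = 79 + 1 × 568.33 ≈ 647.

(475, 647)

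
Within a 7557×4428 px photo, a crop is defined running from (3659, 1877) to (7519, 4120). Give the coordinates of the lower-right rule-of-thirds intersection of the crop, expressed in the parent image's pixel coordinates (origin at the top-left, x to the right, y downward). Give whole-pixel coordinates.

Crop width = 7519 − 3659 = 3860 px; one third is 1286.67 px.
Crop height = 4120 − 1877 = 2243 px; one third is 747.67 px.
The lower-right point is two-thirds across and two-thirds down within the crop:
x = 3659 + 2 × 1286.67 ≈ 6232; y = 1877 + 2 × 747.67 ≈ 3372.

x = 6232 px, y = 3372 px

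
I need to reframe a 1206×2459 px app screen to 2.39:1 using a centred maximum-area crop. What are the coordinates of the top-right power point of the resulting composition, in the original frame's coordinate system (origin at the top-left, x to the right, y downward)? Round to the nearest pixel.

1206/2459 < 2.39/1, so the 2.39:1 crop keeps the full width 1206 and trims height to 1206 × 1/2.39 = 504.60 px.
Top offset = (2459 − 504.60)/2 = 977.20 px; left offset = 0.
Top-right is two-thirds across and one-third down within the crop:
x = 0.00 + 2 × 1206.00/3 ≈ 804; y = 977.20 + 1 × 504.60/3 ≈ 1145.

x = 804 px, y = 1145 px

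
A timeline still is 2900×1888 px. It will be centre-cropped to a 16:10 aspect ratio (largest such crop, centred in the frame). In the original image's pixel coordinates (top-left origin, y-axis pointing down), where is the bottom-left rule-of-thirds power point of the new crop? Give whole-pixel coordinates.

2900/1888 < 16/10, so the 16:10 crop keeps the full width 2900 and trims height to 2900 × 10/16 = 1812.50 px.
Top offset = (1888 − 1812.50)/2 = 37.75 px; left offset = 0.
Bottom-left is one-third across and two-thirds down within the crop:
x = 0.00 + 1 × 2900.00/3 ≈ 967; y = 37.75 + 2 × 1812.50/3 ≈ 1246.

(967, 1246)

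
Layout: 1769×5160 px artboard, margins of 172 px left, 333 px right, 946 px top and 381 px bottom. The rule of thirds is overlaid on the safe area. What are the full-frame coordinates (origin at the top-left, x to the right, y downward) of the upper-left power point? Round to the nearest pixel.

Content width = 1769 − 172 − 333 = 1264 px; content height = 5160 − 946 − 381 = 3833 px.
Upper-left is one-third across and one-third down within the safe area.
x = 172 + 1 × 1264/3 = 172 + 421.33 ≈ 593
y = 946 + 1 × 3833/3 = 946 + 1277.67 ≈ 2224

(593, 2224)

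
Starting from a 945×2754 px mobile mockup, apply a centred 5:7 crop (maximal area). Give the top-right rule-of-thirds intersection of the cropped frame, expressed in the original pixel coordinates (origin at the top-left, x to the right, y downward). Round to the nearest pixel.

945/2754 < 5/7, so the 5:7 crop keeps the full width 945 and trims height to 945 × 7/5 = 1323.00 px.
Top offset = (2754 − 1323.00)/2 = 715.50 px; left offset = 0.
Top-right is two-thirds across and one-third down within the crop:
x = 0.00 + 2 × 945.00/3 ≈ 630; y = 715.50 + 1 × 1323.00/3 ≈ 1157.

(630, 1157)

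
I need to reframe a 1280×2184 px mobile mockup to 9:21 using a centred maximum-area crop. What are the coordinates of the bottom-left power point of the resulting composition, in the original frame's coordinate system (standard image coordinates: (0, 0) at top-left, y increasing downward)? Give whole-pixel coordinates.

1280/2184 > 9/21, so the 9:21 crop keeps the full height 2184 and trims width to 2184 × 9/21 = 936.00 px.
Left offset = (1280 − 936.00)/2 = 172.00 px; top offset = 0.
Bottom-left is one-third across and two-thirds down within the crop:
x = 172.00 + 1 × 936.00/3 ≈ 484; y = 0.00 + 2 × 2184.00/3 ≈ 1456.

x = 484 px, y = 1456 px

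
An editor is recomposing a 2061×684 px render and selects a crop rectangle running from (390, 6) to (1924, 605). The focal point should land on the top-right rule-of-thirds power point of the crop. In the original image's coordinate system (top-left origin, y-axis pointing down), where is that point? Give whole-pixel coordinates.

Crop width = 1924 − 390 = 1534 px; one third is 511.33 px.
Crop height = 605 − 6 = 599 px; one third is 199.67 px.
The top-right point is two-thirds across and one-third down within the crop:
x = 390 + 2 × 511.33 ≈ 1413; y = 6 + 1 × 199.67 ≈ 206.

(1413, 206)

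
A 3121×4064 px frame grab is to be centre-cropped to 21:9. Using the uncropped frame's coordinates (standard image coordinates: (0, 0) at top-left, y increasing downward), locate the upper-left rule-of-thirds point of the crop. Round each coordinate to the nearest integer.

3121/4064 < 21/9, so the 21:9 crop keeps the full width 3121 and trims height to 3121 × 9/21 = 1337.57 px.
Top offset = (4064 − 1337.57)/2 = 1363.21 px; left offset = 0.
Upper-left is one-third across and one-third down within the crop:
x = 0.00 + 1 × 3121.00/3 ≈ 1040; y = 1363.21 + 1 × 1337.57/3 ≈ 1809.

x = 1040 px, y = 1809 px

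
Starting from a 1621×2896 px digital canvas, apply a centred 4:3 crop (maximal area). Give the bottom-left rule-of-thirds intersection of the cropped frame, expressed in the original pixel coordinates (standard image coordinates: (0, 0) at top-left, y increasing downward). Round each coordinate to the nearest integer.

(540, 1651)

1621/2896 < 4/3, so the 4:3 crop keeps the full width 1621 and trims height to 1621 × 3/4 = 1215.75 px.
Top offset = (2896 − 1215.75)/2 = 840.12 px; left offset = 0.
Bottom-left is one-third across and two-thirds down within the crop:
x = 0.00 + 1 × 1621.00/3 ≈ 540; y = 840.12 + 2 × 1215.75/3 ≈ 1651.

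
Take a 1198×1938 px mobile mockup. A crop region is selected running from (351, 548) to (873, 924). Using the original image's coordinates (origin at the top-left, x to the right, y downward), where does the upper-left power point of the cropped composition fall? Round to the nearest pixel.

x = 525 px, y = 673 px

Crop width = 873 − 351 = 522 px; one third is 174.00 px.
Crop height = 924 − 548 = 376 px; one third is 125.33 px.
The upper-left point is one-third across and one-third down within the crop:
x = 351 + 1 × 174.00 ≈ 525; y = 548 + 1 × 125.33 ≈ 673.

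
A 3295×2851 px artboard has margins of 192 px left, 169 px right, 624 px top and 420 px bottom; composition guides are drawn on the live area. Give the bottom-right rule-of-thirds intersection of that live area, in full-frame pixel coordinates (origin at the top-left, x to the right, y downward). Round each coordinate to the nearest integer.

Content width = 3295 − 192 − 169 = 2934 px; content height = 2851 − 624 − 420 = 1807 px.
Bottom-right is two-thirds across and two-thirds down within the live area.
x = 192 + 2 × 2934/3 = 192 + 1956.00 ≈ 2148
y = 624 + 2 × 1807/3 = 624 + 1204.67 ≈ 1829

x = 2148 px, y = 1829 px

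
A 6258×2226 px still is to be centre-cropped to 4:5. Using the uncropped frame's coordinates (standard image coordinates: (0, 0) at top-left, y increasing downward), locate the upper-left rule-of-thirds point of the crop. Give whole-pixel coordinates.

6258/2226 > 4/5, so the 4:5 crop keeps the full height 2226 and trims width to 2226 × 4/5 = 1780.80 px.
Left offset = (6258 − 1780.80)/2 = 2238.60 px; top offset = 0.
Upper-left is one-third across and one-third down within the crop:
x = 2238.60 + 1 × 1780.80/3 ≈ 2832; y = 0.00 + 1 × 2226.00/3 ≈ 742.

x = 2832 px, y = 742 px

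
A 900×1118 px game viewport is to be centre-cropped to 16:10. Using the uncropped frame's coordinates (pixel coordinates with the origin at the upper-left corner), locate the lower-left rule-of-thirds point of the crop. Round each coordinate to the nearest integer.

x = 300 px, y = 653 px

900/1118 < 16/10, so the 16:10 crop keeps the full width 900 and trims height to 900 × 10/16 = 562.50 px.
Top offset = (1118 − 562.50)/2 = 277.75 px; left offset = 0.
Lower-left is one-third across and two-thirds down within the crop:
x = 0.00 + 1 × 900.00/3 ≈ 300; y = 277.75 + 2 × 562.50/3 ≈ 653.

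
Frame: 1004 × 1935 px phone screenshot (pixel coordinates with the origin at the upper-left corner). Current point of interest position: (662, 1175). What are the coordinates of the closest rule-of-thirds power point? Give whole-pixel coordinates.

Third lines: x ∈ {335, 669}, y ∈ {645, 1290}.
662 is closer to x = 669; 1175 is closer to y = 1290.
So the nearest intersection is the lower-right power point.

x = 669 px, y = 1290 px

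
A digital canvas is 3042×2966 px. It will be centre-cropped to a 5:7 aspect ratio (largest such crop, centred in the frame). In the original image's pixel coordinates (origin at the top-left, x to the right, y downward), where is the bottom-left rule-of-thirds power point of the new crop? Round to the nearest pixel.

(1168, 1977)

3042/2966 > 5/7, so the 5:7 crop keeps the full height 2966 and trims width to 2966 × 5/7 = 2118.57 px.
Left offset = (3042 − 2118.57)/2 = 461.71 px; top offset = 0.
Bottom-left is one-third across and two-thirds down within the crop:
x = 461.71 + 1 × 2118.57/3 ≈ 1168; y = 0.00 + 2 × 2966.00/3 ≈ 1977.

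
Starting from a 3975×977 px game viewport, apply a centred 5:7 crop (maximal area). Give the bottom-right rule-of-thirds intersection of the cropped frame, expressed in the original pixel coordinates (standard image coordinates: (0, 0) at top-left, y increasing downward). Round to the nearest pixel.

(2104, 651)

3975/977 > 5/7, so the 5:7 crop keeps the full height 977 and trims width to 977 × 5/7 = 697.86 px.
Left offset = (3975 − 697.86)/2 = 1638.57 px; top offset = 0.
Bottom-right is two-thirds across and two-thirds down within the crop:
x = 1638.57 + 2 × 697.86/3 ≈ 2104; y = 0.00 + 2 × 977.00/3 ≈ 651.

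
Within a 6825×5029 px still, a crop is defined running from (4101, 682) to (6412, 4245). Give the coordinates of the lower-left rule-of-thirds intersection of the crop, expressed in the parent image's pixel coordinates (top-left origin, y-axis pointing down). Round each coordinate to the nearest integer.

Crop width = 6412 − 4101 = 2311 px; one third is 770.33 px.
Crop height = 4245 − 682 = 3563 px; one third is 1187.67 px.
The lower-left point is one-third across and two-thirds down within the crop:
x = 4101 + 1 × 770.33 ≈ 4871; y = 682 + 2 × 1187.67 ≈ 3057.

x = 4871 px, y = 3057 px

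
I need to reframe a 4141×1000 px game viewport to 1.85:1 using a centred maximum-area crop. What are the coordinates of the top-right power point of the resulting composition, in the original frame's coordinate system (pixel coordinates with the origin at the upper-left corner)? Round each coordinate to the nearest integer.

x = 2379 px, y = 333 px

4141/1000 > 1.85/1, so the 1.85:1 crop keeps the full height 1000 and trims width to 1000 × 1.85/1 = 1850.00 px.
Left offset = (4141 − 1850.00)/2 = 1145.50 px; top offset = 0.
Top-right is two-thirds across and one-third down within the crop:
x = 1145.50 + 2 × 1850.00/3 ≈ 2379; y = 0.00 + 1 × 1000.00/3 ≈ 333.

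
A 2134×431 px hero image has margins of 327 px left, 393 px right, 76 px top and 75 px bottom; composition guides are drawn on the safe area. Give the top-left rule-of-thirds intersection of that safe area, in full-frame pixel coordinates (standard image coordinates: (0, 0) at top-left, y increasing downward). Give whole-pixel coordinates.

(798, 169)

Content width = 2134 − 327 − 393 = 1414 px; content height = 431 − 76 − 75 = 280 px.
Top-left is one-third across and one-third down within the safe area.
x = 327 + 1 × 1414/3 = 327 + 471.33 ≈ 798
y = 76 + 1 × 280/3 = 76 + 93.33 ≈ 169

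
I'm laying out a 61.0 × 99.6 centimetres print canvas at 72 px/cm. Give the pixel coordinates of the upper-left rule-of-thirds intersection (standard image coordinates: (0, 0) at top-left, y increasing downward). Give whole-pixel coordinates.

x = 1464 px, y = 2390 px

In pixels the canvas is 61.0 × 72 = 4392 wide and 99.6 × 72 = 7171.2 tall.
The upper-left point is one-third across and one-third down:
x = 1 × 4392/3 ≈ 1464; y = 1 × 7171.2/3 ≈ 2390.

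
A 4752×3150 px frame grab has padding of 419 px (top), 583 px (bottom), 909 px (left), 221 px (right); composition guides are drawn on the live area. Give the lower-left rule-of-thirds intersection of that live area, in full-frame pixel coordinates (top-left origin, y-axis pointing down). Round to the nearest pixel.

(2116, 1851)

Content width = 4752 − 909 − 221 = 3622 px; content height = 3150 − 419 − 583 = 2148 px.
Lower-left is one-third across and two-thirds down within the live area.
x = 909 + 1 × 3622/3 = 909 + 1207.33 ≈ 2116
y = 419 + 2 × 2148/3 = 419 + 1432.00 ≈ 1851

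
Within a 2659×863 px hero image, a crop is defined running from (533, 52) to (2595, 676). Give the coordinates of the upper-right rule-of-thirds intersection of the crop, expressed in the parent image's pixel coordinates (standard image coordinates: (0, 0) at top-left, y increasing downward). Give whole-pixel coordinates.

x = 1908 px, y = 260 px

Crop width = 2595 − 533 = 2062 px; one third is 687.33 px.
Crop height = 676 − 52 = 624 px; one third is 208.00 px.
The upper-right point is two-thirds across and one-third down within the crop:
x = 533 + 2 × 687.33 ≈ 1908; y = 52 + 1 × 208.00 ≈ 260.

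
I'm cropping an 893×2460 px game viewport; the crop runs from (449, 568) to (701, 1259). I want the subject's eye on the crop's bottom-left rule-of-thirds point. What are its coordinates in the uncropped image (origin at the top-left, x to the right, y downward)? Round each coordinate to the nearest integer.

(533, 1029)

Crop width = 701 − 449 = 252 px; one third is 84.00 px.
Crop height = 1259 − 568 = 691 px; one third is 230.33 px.
The bottom-left point is one-third across and two-thirds down within the crop:
x = 449 + 1 × 84.00 ≈ 533; y = 568 + 2 × 230.33 ≈ 1029.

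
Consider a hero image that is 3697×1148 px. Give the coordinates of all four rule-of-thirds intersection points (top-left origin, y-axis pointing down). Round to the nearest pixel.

(1232, 383), (2465, 383), (1232, 765), (2465, 765)

One third of 3697 is 1232.33; one third of 1148 is 382.67.
Vertical third lines at x = 1232 and x = 2465; horizontal third lines at y = 383 and y = 765.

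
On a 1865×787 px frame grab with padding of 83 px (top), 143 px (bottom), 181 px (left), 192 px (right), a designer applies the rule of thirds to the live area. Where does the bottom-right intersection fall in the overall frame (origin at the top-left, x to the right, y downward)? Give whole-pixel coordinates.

(1176, 457)

Content width = 1865 − 181 − 192 = 1492 px; content height = 787 − 83 − 143 = 561 px.
Bottom-right is two-thirds across and two-thirds down within the live area.
x = 181 + 2 × 1492/3 = 181 + 994.67 ≈ 1176
y = 83 + 2 × 561/3 = 83 + 374.00 ≈ 457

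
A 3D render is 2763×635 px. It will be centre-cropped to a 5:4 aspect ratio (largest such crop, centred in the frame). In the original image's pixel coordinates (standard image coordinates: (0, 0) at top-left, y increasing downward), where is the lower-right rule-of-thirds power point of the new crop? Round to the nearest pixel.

(1514, 423)

2763/635 > 5/4, so the 5:4 crop keeps the full height 635 and trims width to 635 × 5/4 = 793.75 px.
Left offset = (2763 − 793.75)/2 = 984.62 px; top offset = 0.
Lower-right is two-thirds across and two-thirds down within the crop:
x = 984.62 + 2 × 793.75/3 ≈ 1514; y = 0.00 + 2 × 635.00/3 ≈ 423.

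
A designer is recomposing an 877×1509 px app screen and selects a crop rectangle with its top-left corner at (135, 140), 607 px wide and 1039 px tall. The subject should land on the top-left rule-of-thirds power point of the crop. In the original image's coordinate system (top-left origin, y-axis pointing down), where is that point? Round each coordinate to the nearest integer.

(337, 486)

One third of the crop width 607 is 202.33 px.
One third of the crop height 1039 is 346.33 px.
The top-left point is one-third across and one-third down within the crop:
x = 135 + 1 × 202.33 ≈ 337; y = 140 + 1 × 346.33 ≈ 486.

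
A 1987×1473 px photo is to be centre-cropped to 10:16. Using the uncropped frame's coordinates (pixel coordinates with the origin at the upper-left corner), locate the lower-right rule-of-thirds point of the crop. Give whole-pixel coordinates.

1987/1473 > 10/16, so the 10:16 crop keeps the full height 1473 and trims width to 1473 × 10/16 = 920.62 px.
Left offset = (1987 − 920.62)/2 = 533.19 px; top offset = 0.
Lower-right is two-thirds across and two-thirds down within the crop:
x = 533.19 + 2 × 920.62/3 ≈ 1147; y = 0.00 + 2 × 1473.00/3 ≈ 982.

(1147, 982)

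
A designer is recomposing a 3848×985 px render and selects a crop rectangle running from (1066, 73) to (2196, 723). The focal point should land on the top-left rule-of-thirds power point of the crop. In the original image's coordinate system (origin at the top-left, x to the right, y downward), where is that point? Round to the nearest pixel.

Crop width = 2196 − 1066 = 1130 px; one third is 376.67 px.
Crop height = 723 − 73 = 650 px; one third is 216.67 px.
The top-left point is one-third across and one-third down within the crop:
x = 1066 + 1 × 376.67 ≈ 1443; y = 73 + 1 × 216.67 ≈ 290.

x = 1443 px, y = 290 px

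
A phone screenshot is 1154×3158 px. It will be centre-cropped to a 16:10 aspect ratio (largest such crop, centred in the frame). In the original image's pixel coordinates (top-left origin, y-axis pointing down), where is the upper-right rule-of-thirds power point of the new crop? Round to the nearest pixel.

(769, 1459)

1154/3158 < 16/10, so the 16:10 crop keeps the full width 1154 and trims height to 1154 × 10/16 = 721.25 px.
Top offset = (3158 − 721.25)/2 = 1218.38 px; left offset = 0.
Upper-right is two-thirds across and one-third down within the crop:
x = 0.00 + 2 × 1154.00/3 ≈ 769; y = 1218.38 + 1 × 721.25/3 ≈ 1459.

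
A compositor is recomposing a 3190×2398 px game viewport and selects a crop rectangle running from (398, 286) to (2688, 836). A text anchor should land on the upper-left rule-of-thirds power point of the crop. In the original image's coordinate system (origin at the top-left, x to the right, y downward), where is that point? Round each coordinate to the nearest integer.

Crop width = 2688 − 398 = 2290 px; one third is 763.33 px.
Crop height = 836 − 286 = 550 px; one third is 183.33 px.
The upper-left point is one-third across and one-third down within the crop:
x = 398 + 1 × 763.33 ≈ 1161; y = 286 + 1 × 183.33 ≈ 469.

(1161, 469)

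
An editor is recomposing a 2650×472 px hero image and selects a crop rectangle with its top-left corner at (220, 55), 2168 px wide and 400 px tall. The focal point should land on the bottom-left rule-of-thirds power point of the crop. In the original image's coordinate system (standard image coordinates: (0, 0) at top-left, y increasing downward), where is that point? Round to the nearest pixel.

(943, 322)

One third of the crop width 2168 is 722.67 px.
One third of the crop height 400 is 133.33 px.
The bottom-left point is one-third across and two-thirds down within the crop:
x = 220 + 1 × 722.67 ≈ 943; y = 55 + 2 × 133.33 ≈ 322.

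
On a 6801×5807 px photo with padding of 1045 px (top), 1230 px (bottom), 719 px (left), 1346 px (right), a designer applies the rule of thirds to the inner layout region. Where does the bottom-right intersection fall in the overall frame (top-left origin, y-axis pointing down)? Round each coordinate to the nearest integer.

Content width = 6801 − 719 − 1346 = 4736 px; content height = 5807 − 1045 − 1230 = 3532 px.
Bottom-right is two-thirds across and two-thirds down within the inner layout region.
x = 719 + 2 × 4736/3 = 719 + 3157.33 ≈ 3876
y = 1045 + 2 × 3532/3 = 1045 + 2354.67 ≈ 3400

(3876, 3400)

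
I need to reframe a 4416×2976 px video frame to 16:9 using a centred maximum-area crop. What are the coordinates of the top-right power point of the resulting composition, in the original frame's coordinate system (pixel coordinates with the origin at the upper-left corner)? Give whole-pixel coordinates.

(2944, 1074)

4416/2976 < 16/9, so the 16:9 crop keeps the full width 4416 and trims height to 4416 × 9/16 = 2484.00 px.
Top offset = (2976 − 2484.00)/2 = 246.00 px; left offset = 0.
Top-right is two-thirds across and one-third down within the crop:
x = 0.00 + 2 × 4416.00/3 ≈ 2944; y = 246.00 + 1 × 2484.00/3 ≈ 1074.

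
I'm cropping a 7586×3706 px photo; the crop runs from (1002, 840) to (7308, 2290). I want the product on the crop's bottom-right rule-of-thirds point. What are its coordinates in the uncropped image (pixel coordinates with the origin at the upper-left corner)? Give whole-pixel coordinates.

Crop width = 7308 − 1002 = 6306 px; one third is 2102.00 px.
Crop height = 2290 − 840 = 1450 px; one third is 483.33 px.
The bottom-right point is two-thirds across and two-thirds down within the crop:
x = 1002 + 2 × 2102.00 ≈ 5206; y = 840 + 2 × 483.33 ≈ 1807.

(5206, 1807)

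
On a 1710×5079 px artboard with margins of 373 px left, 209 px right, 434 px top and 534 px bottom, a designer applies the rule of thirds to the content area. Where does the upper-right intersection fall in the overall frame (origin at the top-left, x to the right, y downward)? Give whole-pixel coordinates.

(1125, 1804)

Content width = 1710 − 373 − 209 = 1128 px; content height = 5079 − 434 − 534 = 4111 px.
Upper-right is two-thirds across and one-third down within the content area.
x = 373 + 2 × 1128/3 = 373 + 752.00 ≈ 1125
y = 434 + 1 × 4111/3 = 434 + 1370.33 ≈ 1804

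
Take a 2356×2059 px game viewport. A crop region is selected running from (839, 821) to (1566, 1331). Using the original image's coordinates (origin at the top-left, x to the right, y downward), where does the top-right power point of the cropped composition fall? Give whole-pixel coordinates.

(1324, 991)

Crop width = 1566 − 839 = 727 px; one third is 242.33 px.
Crop height = 1331 − 821 = 510 px; one third is 170.00 px.
The top-right point is two-thirds across and one-third down within the crop:
x = 839 + 2 × 242.33 ≈ 1324; y = 821 + 1 × 170.00 ≈ 991.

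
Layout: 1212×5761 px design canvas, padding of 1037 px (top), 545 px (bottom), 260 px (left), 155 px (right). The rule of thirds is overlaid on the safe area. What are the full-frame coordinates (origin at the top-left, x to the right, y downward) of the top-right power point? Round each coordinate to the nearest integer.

Content width = 1212 − 260 − 155 = 797 px; content height = 5761 − 1037 − 545 = 4179 px.
Top-right is two-thirds across and one-third down within the safe area.
x = 260 + 2 × 797/3 = 260 + 531.33 ≈ 791
y = 1037 + 1 × 4179/3 = 1037 + 1393.00 ≈ 2430

(791, 2430)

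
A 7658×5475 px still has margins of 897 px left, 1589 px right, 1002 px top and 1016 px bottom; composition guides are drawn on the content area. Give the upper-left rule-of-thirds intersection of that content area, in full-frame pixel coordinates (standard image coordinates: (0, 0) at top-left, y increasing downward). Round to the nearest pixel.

Content width = 7658 − 897 − 1589 = 5172 px; content height = 5475 − 1002 − 1016 = 3457 px.
Upper-left is one-third across and one-third down within the content area.
x = 897 + 1 × 5172/3 = 897 + 1724.00 ≈ 2621
y = 1002 + 1 × 3457/3 = 1002 + 1152.33 ≈ 2154

(2621, 2154)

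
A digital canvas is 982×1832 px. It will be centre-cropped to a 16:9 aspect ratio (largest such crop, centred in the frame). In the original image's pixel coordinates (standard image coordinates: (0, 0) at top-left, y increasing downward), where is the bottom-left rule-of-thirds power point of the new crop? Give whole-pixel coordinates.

(327, 1008)

982/1832 < 16/9, so the 16:9 crop keeps the full width 982 and trims height to 982 × 9/16 = 552.38 px.
Top offset = (1832 − 552.38)/2 = 639.81 px; left offset = 0.
Bottom-left is one-third across and two-thirds down within the crop:
x = 0.00 + 1 × 982.00/3 ≈ 327; y = 639.81 + 2 × 552.38/3 ≈ 1008.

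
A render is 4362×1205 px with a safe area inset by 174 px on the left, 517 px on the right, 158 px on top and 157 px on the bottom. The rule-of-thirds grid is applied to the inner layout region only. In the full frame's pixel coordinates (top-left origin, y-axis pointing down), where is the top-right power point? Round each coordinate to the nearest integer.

(2621, 455)

Content width = 4362 − 174 − 517 = 3671 px; content height = 1205 − 158 − 157 = 890 px.
Top-right is two-thirds across and one-third down within the inner layout region.
x = 174 + 2 × 3671/3 = 174 + 2447.33 ≈ 2621
y = 158 + 1 × 890/3 = 158 + 296.67 ≈ 455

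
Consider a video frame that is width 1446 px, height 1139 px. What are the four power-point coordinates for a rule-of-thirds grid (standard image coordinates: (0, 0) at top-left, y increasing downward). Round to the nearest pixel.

(482, 380), (964, 380), (482, 759), (964, 759)

One third of 1446 is 482; one third of 1139 is 379.67.
Vertical third lines at x = 482 and x = 964; horizontal third lines at y = 380 and y = 759.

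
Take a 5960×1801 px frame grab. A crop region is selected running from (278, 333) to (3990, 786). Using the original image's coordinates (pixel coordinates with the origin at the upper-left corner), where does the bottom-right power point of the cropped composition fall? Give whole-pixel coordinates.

(2753, 635)

Crop width = 3990 − 278 = 3712 px; one third is 1237.33 px.
Crop height = 786 − 333 = 453 px; one third is 151.00 px.
The bottom-right point is two-thirds across and two-thirds down within the crop:
x = 278 + 2 × 1237.33 ≈ 2753; y = 333 + 2 × 151.00 ≈ 635.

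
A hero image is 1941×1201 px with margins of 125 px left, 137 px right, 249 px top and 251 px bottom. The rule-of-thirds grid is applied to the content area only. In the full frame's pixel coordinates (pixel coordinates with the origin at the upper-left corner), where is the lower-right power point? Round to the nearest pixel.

Content width = 1941 − 125 − 137 = 1679 px; content height = 1201 − 249 − 251 = 701 px.
Lower-right is two-thirds across and two-thirds down within the content area.
x = 125 + 2 × 1679/3 = 125 + 1119.33 ≈ 1244
y = 249 + 2 × 701/3 = 249 + 467.33 ≈ 716

(1244, 716)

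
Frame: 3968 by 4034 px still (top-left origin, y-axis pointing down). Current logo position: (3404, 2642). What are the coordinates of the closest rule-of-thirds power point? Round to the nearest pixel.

Third lines: x ∈ {1323, 2645}, y ∈ {1345, 2689}.
3404 is closer to x = 2645; 2642 is closer to y = 2689.
So the nearest intersection is the lower-right power point.

(2645, 2689)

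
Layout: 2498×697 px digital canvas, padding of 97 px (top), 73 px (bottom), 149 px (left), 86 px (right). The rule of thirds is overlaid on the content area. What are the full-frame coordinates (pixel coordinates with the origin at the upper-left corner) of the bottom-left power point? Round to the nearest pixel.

Content width = 2498 − 149 − 86 = 2263 px; content height = 697 − 97 − 73 = 527 px.
Bottom-left is one-third across and two-thirds down within the content area.
x = 149 + 1 × 2263/3 = 149 + 754.33 ≈ 903
y = 97 + 2 × 527/3 = 97 + 351.33 ≈ 448

(903, 448)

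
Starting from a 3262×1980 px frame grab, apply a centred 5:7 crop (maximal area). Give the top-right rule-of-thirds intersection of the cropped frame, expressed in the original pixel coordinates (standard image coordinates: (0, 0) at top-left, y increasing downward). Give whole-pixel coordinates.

x = 1867 px, y = 660 px

3262/1980 > 5/7, so the 5:7 crop keeps the full height 1980 and trims width to 1980 × 5/7 = 1414.29 px.
Left offset = (3262 − 1414.29)/2 = 923.86 px; top offset = 0.
Top-right is two-thirds across and one-third down within the crop:
x = 923.86 + 2 × 1414.29/3 ≈ 1867; y = 0.00 + 1 × 1980.00/3 ≈ 660.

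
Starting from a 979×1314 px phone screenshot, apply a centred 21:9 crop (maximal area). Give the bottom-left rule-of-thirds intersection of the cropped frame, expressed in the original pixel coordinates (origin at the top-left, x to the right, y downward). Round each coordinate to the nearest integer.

979/1314 < 21/9, so the 21:9 crop keeps the full width 979 and trims height to 979 × 9/21 = 419.57 px.
Top offset = (1314 − 419.57)/2 = 447.21 px; left offset = 0.
Bottom-left is one-third across and two-thirds down within the crop:
x = 0.00 + 1 × 979.00/3 ≈ 326; y = 447.21 + 2 × 419.57/3 ≈ 727.

x = 326 px, y = 727 px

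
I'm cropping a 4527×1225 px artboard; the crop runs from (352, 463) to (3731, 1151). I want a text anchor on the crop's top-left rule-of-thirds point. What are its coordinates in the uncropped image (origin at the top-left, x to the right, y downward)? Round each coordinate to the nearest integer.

Crop width = 3731 − 352 = 3379 px; one third is 1126.33 px.
Crop height = 1151 − 463 = 688 px; one third is 229.33 px.
The top-left point is one-third across and one-third down within the crop:
x = 352 + 1 × 1126.33 ≈ 1478; y = 463 + 1 × 229.33 ≈ 692.

x = 1478 px, y = 692 px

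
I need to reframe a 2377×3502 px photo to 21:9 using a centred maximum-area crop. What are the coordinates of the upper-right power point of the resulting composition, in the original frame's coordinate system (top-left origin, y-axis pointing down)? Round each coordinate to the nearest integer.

x = 1585 px, y = 1581 px

2377/3502 < 21/9, so the 21:9 crop keeps the full width 2377 and trims height to 2377 × 9/21 = 1018.71 px.
Top offset = (3502 − 1018.71)/2 = 1241.64 px; left offset = 0.
Upper-right is two-thirds across and one-third down within the crop:
x = 0.00 + 2 × 2377.00/3 ≈ 1585; y = 1241.64 + 1 × 1018.71/3 ≈ 1581.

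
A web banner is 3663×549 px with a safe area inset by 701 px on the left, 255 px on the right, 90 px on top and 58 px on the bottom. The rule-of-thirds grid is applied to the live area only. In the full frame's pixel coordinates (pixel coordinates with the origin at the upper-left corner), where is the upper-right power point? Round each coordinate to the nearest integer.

Content width = 3663 − 701 − 255 = 2707 px; content height = 549 − 90 − 58 = 401 px.
Upper-right is two-thirds across and one-third down within the live area.
x = 701 + 2 × 2707/3 = 701 + 1804.67 ≈ 2506
y = 90 + 1 × 401/3 = 90 + 133.67 ≈ 224

x = 2506 px, y = 224 px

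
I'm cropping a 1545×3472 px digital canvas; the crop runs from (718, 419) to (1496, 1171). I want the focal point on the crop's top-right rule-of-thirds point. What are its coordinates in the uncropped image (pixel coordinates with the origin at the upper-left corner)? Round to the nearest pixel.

Crop width = 1496 − 718 = 778 px; one third is 259.33 px.
Crop height = 1171 − 419 = 752 px; one third is 250.67 px.
The top-right point is two-thirds across and one-third down within the crop:
x = 718 + 2 × 259.33 ≈ 1237; y = 419 + 1 × 250.67 ≈ 670.

(1237, 670)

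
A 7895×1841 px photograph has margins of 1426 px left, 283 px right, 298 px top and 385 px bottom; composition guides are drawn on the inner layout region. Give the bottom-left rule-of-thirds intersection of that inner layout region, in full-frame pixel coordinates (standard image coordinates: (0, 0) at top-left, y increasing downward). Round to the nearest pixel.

(3488, 1070)

Content width = 7895 − 1426 − 283 = 6186 px; content height = 1841 − 298 − 385 = 1158 px.
Bottom-left is one-third across and two-thirds down within the inner layout region.
x = 1426 + 1 × 6186/3 = 1426 + 2062.00 ≈ 3488
y = 298 + 2 × 1158/3 = 298 + 772.00 ≈ 1070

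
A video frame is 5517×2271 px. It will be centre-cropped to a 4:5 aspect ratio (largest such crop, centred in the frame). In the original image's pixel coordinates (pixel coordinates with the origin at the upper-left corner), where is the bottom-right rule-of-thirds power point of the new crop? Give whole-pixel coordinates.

x = 3061 px, y = 1514 px

5517/2271 > 4/5, so the 4:5 crop keeps the full height 2271 and trims width to 2271 × 4/5 = 1816.80 px.
Left offset = (5517 − 1816.80)/2 = 1850.10 px; top offset = 0.
Bottom-right is two-thirds across and two-thirds down within the crop:
x = 1850.10 + 2 × 1816.80/3 ≈ 3061; y = 0.00 + 2 × 2271.00/3 ≈ 1514.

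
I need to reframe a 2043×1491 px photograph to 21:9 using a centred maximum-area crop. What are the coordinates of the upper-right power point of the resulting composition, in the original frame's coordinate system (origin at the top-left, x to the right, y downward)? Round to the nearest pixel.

x = 1362 px, y = 600 px

2043/1491 < 21/9, so the 21:9 crop keeps the full width 2043 and trims height to 2043 × 9/21 = 875.57 px.
Top offset = (1491 − 875.57)/2 = 307.71 px; left offset = 0.
Upper-right is two-thirds across and one-third down within the crop:
x = 0.00 + 2 × 2043.00/3 ≈ 1362; y = 307.71 + 1 × 875.57/3 ≈ 600.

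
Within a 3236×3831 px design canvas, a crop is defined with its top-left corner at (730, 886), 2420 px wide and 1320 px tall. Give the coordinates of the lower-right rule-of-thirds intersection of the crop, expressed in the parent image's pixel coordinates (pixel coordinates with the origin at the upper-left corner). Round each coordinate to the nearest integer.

One third of the crop width 2420 is 806.67 px.
One third of the crop height 1320 is 440.00 px.
The lower-right point is two-thirds across and two-thirds down within the crop:
x = 730 + 2 × 806.67 ≈ 2343; y = 886 + 2 × 440.00 ≈ 1766.

(2343, 1766)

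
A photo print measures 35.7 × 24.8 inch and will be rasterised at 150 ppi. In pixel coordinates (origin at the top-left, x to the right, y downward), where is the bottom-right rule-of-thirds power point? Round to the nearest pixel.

(3570, 2480)

In pixels the canvas is 35.7 × 150 = 5355 wide and 24.8 × 150 = 3720 tall.
The bottom-right point is two-thirds across and two-thirds down:
x = 2 × 5355/3 ≈ 3570; y = 2 × 3720/3 ≈ 2480.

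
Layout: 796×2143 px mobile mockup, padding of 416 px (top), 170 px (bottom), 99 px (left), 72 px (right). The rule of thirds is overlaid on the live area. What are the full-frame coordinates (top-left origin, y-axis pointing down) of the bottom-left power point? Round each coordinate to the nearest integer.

Content width = 796 − 99 − 72 = 625 px; content height = 2143 − 416 − 170 = 1557 px.
Bottom-left is one-third across and two-thirds down within the live area.
x = 99 + 1 × 625/3 = 99 + 208.33 ≈ 307
y = 416 + 2 × 1557/3 = 416 + 1038.00 ≈ 1454

(307, 1454)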